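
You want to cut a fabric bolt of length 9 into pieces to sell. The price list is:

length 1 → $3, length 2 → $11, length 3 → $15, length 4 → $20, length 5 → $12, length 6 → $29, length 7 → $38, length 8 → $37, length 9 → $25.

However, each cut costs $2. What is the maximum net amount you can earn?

Let v[k] be the best obtainable value from length k. For each k, try every first piece i and keep the best of price[i] + v[k−i] minus the 2 cut fee when i<k.
v[1] = 3
v[2] = 11
v[3] = 15
v[4] = 20  (first piece 2, then v[2]=11)
v[5] = 24  (first piece 2, then v[3]=15)
v[6] = 29  (first piece 2, then v[4]=20)
v[7] = 38
v[8] = 39  (first piece 1, then v[7]=38)
v[9] = 47  (first piece 2, then v[7]=38)
One optimal plan: pieces 7 + 2 (1 cut) → $49 − $2 = $47.

47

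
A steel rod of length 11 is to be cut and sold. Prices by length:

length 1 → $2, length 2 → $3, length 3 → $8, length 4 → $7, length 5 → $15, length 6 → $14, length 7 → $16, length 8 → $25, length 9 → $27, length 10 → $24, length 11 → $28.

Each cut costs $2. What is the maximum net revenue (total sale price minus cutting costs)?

Let r[k] be the best obtainable value from length k. For each k, try every first piece i and keep the best of price[i] + r[k−i] minus the 2 cut fee when i<k.
r[1] = 2
r[2] = 3
r[3] = 8
r[4] = 8  (first piece 1, then r[3]=8)
r[5] = 15
r[6] = 15  (first piece 1, then r[5]=15)
r[7] = 16  (first piece 2, then r[5]=15)
r[8] = 25
r[9] = 27
r[10] = 28  (first piece 5, then r[5]=15)
r[11] = 31  (first piece 3, then r[8]=25)
One optimal plan: pieces 8 + 3 (1 cut) → $33 − $2 = $31.

31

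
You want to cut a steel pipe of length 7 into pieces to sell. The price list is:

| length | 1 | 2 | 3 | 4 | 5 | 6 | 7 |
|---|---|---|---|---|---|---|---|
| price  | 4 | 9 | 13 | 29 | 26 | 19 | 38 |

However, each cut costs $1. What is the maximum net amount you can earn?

Consider every possible first cut. r[k] is the best of p[i]+r[k−i] over all sellable i≤k, charging 1 whenever i<k.
r[1] = 4
r[2] = max(4+4-1, 9+0) = 9
r[3] = max(4+9-1, 9+4-1, 13+0) = 13
r[4] = max(4+13-1, 9+9-1, 13+4-1, 29+0) = 29
r[5] = max(4+29-1, 9+13-1, 13+9-1, 29+4-1, 26+0) = 32
r[6] = max(4+32-1, 9+29-1, 13+13-1, 29+9-1, 26+4-1, 19+0) = 37
r[7] = max(4+37-1, 9+32-1, 13+29-1, …, 19+4-1, 38+0) = 41
One optimal plan: pieces 4 + 3 (1 cut) → $42 − $1 = $41.

41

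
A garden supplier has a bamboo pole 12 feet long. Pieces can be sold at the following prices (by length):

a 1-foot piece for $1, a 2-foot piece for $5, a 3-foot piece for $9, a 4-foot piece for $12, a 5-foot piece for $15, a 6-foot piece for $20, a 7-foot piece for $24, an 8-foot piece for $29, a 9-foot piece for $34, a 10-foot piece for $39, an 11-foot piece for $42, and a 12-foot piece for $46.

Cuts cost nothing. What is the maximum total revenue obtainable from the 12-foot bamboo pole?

46

Let v[k] be the best obtainable value from length k. For each k, try every first piece i and keep the best of price[i] + v[k−i].
v[1] = 1
v[2] = max(1+1, 5+0) = 5
v[3] = max(1+5, 5+1, 9+0) = 9
v[4] = max(1+9, 5+5, 9+1, 12+0) = 12
v[5] = max(1+12, 5+9, 9+5, 12+1, 15+0) = 15
v[6] = max(1+15, 5+12, 9+9, 12+5, 15+1, 20+0) = 20
v[7] = max(1+20, 5+15, 9+12, …, 20+1, 24+0) = 24
v[8] = max(1+24, 5+20, 9+15, …, 24+1, 29+0) = 29
v[9] = max(1+29, 5+24, 9+20, …, 29+1, 34+0) = 34
v[10] = max(1+34, 5+29, 9+24, …, 34+1, 39+0) = 39
v[11] = max(1+39, 5+34, 9+29, …, 39+1, 42+0) = 42
v[12] = max(1+42, 5+39, 9+34, …, 42+1, 46+0) = 46
Best is to sell the whole 12-foot piece uncut for $46.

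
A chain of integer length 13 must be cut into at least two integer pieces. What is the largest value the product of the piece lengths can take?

108

Define m[k] = max over 1≤i<k of i · max(k−i, m[k−i]); the inner max lets the remainder stay uncut if that's better.
m[2] = 1*max(1,0) = 1*1 = 1
m[3] = max(1*2, 2*1) = 2
m[4] = max(1*3, 2*2, 3*1) = 4
m[5] = max(1*4, 2*3, 3*2, 4*1) = 6
m[6] = max(1*6, 2*4, 3*3, 4*2, 5*1) = 9
m[7] = max(1*9, 2*6, 3*4, 4*3, 5*2, 6*1) = 12
m[8] = max(1*12, 2*9, 3*6, …, 6*2, 7*1) = 18
m[9] = max(1*18, 2*12, 3*9, …, 7*2, 8*1) = 27
m[10] = max(1*27, 2*18, 3*12, …, 8*2, 9*1) = 36
m[11] = max(1*36, 2*27, 3*18, …, 9*2, 10*1) = 54
m[12] = max(1*54, 2*36, 3*27, …, 10*2, 11*1) = 81
m[13] = max(1*81, 2*54, 3*36, …, 11*2, 12*1) = 108
One optimal split: 3 + 3 + 3 + 2 + 2; product 3*3*3*2*2 = 108.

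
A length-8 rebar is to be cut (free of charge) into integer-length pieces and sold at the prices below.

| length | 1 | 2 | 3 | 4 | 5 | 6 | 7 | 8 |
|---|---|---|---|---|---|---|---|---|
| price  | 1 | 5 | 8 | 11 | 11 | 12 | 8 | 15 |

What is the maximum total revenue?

22

Consider every possible first cut. best[k] is the best of p[i]+best[k−i] over all sellable i≤k.
best[1] = 1
best[2] = max(1+1, 5+0) = 5
best[3] = max(1+5, 5+1, 8+0) = 8
best[4] = max(1+8, 5+5, 8+1, 11+0) = 11
best[5] = max(1+11, 5+8, 8+5, 11+1, 11+0) = 13
best[6] = max(1+13, 5+11, 8+8, 11+5, 11+1, 12+0) = 16
best[7] = max(1+16, 5+13, 8+11, …, 12+1, 8+0) = 19
best[8] = max(1+19, 5+16, 8+13, …, 8+1, 15+0) = 22
One optimal cutting: 4 + 4 → ₹11 + ₹11 = ₹22.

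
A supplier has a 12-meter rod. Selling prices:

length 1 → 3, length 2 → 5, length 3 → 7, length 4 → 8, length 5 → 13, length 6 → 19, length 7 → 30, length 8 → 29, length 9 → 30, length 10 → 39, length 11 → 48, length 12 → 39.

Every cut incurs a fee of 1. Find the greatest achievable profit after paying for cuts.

50

Consider every possible first cut. r[k] is the best of p[i]+r[k−i] over all sellable i≤k, charging 1 whenever i<k.
r[1] = 3
r[2] = max(3+3-1, 5+0) = 5
r[3] = max(3+5-1, 5+3-1, 7+0) = 7
r[4] = max(3+7-1, 5+5-1, 7+3-1, 8+0) = 9
r[5] = max(3+9-1, 5+7-1, 7+5-1, 8+3-1, 13+0) = 13
r[6] = max(3+13-1, 5+9-1, 7+7-1, 8+5-1, 13+3-1, 19+0) = 19
r[7] = max(3+19-1, 5+13-1, 7+9-1, …, 19+3-1, 30+0) = 30
r[8] = max(3+30-1, 5+19-1, 7+13-1, …, 30+3-1, 29+0) = 32
r[9] = max(3+32-1, 5+30-1, 7+19-1, …, 29+3-1, 30+0) = 34
r[10] = max(3+34-1, 5+32-1, 7+30-1, …, 30+3-1, 39+0) = 39
r[11] = max(3+39-1, 5+34-1, 7+32-1, …, 39+3-1, 48+0) = 48
r[12] = max(3+48-1, 5+39-1, 7+34-1, …, 48+3-1, 39+0) = 50
One optimal plan: pieces 11 + 1 (1 cut) → 51 − 1 = 50.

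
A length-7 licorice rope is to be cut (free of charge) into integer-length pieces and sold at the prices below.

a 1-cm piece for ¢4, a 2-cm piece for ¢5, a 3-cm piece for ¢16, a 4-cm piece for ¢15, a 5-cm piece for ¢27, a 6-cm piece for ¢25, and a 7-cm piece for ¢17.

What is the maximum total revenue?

Build r[k] bottom-up: r[k] = max over allowed piece i of (p[i] + r[k−i]).
r[1] = 4
r[2] = max(4+4, 5+0) = 8
r[3] = max(4+8, 5+4, 16+0) = 16
r[4] = max(4+16, 5+8, 16+4, 15+0) = 20
r[5] = max(4+20, 5+16, 16+8, 15+4, 27+0) = 27
r[6] = max(4+27, 5+20, 16+16, 15+8, 27+4, 25+0) = 32
r[7] = max(4+32, 5+27, 16+20, …, 25+4, 17+0) = 36
One optimal cutting: 3 + 3 + 1 → ¢16 + ¢16 + ¢4 = ¢36.

36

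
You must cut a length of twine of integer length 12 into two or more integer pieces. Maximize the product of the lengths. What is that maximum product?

81

Fill f[k] for k=2..12: at each k try every first piece i and multiply by the better of (k−i) uncut or f[k−i].
Small cases: f[2]=1, f[3]=2, f[4]=4, f[5]=6, f[6]=9.
f[7] = 2·max(5,6) = 2·6 = 12
f[8] = 2·max(6,9) = 2·9 = 18
f[9] = 3·max(6,9) = 3·9 = 27
f[10] = 2·max(8,18) = 2·18 = 36
f[11] = 2·max(9,27) = 2·27 = 54
f[12] = 3·max(9,27) = 3·27 = 81
One optimal split: 3 + 3 + 3 + 3; product 3·3·3·3 = 81.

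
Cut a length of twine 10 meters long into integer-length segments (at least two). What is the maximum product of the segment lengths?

36

Fill P[k] for k=2..10: at each k try every first piece i and multiply by the better of (k−i) uncut or P[k−i].
Small cases: P[2]=1, P[3]=2, P[4]=4.
P[5] = 2×max(3,2) = 2×3 = 6
P[6] = 3×max(3,2) = 3×3 = 9
P[7] = 2×max(5,6) = 2×6 = 12
P[8] = 2×max(6,9) = 2×9 = 18
P[9] = 3×max(6,9) = 3×9 = 27
P[10] = 2×max(8,18) = 2×18 = 36
One optimal split: 3 + 3 + 2 + 2; product 3×3×2×2 = 36.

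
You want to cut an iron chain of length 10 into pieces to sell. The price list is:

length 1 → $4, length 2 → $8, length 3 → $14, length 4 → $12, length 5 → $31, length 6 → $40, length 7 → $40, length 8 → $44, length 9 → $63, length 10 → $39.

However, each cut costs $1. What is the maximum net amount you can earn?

66

Let v[k] be the best obtainable value from length k. For each k, try every first piece i and keep the best of price[i] + v[k−i] minus the 1 cut fee when i<k.
v[1] = 4
v[2] = max(4+4-1, 8+0) = 8
v[3] = max(4+8-1, 8+4-1, 14+0) = 14
v[4] = max(4+14-1, 8+8-1, 14+4-1, 12+0) = 17
v[5] = max(4+17-1, 8+14-1, 14+8-1, 12+4-1, 31+0) = 31
v[6] = max(4+31-1, 8+17-1, 14+14-1, 12+8-1, 31+4-1, 40+0) = 40
v[7] = max(4+40-1, 8+31-1, 14+17-1, …, 40+4-1, 40+0) = 43
v[8] = max(4+43-1, 8+40-1, 14+31-1, …, 40+4-1, 44+0) = 47
v[9] = max(4+47-1, 8+43-1, 14+40-1, …, 44+4-1, 63+0) = 63
v[10] = max(4+63-1, 8+47-1, 14+43-1, …, 63+4-1, 39+0) = 66
One optimal plan: pieces 9 + 1 (1 cut) → $67 − $1 = $66.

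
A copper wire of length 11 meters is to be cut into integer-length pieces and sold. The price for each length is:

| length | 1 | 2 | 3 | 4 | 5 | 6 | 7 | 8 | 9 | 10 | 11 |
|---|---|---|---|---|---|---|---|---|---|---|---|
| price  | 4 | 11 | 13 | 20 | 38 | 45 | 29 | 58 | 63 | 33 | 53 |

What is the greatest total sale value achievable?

Consider every possible first cut. best[k] is the best of p[i]+best[k−i] over all sellable i≤k.
best[1] = 4
best[2] = 11
best[3] = 15  (first piece 1, then best[2]=11)
best[4] = 22  (first piece 2, then best[2]=11)
best[5] = 38
best[6] = 45
best[7] = 49  (first piece 1, then best[6]=45)
best[8] = 58
best[9] = 63
best[10] = 76  (first piece 5, then best[5]=38)
best[11] = 83  (first piece 5, then best[6]=45)
One optimal cutting: 6 + 5 → €45 + €38 = €83.

83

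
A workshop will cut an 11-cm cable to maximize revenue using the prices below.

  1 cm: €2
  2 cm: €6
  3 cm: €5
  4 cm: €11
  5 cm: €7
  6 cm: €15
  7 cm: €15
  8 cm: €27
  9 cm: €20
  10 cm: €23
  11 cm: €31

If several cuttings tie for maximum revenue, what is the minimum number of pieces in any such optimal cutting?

3

Let r[k] be the best obtainable value from length k. For each k, try every first piece i and keep the best of price[i] + r[k−i].
r[1] = 2
r[2] = max(2+2, 6+0) = 6
r[3] = max(2+6, 6+2, 5+0) = 8
r[4] = max(2+8, 6+6, 5+2, 11+0) = 12
r[5] = max(2+12, 6+8, 5+6, 11+2, 7+0) = 14
r[6] = max(2+14, 6+12, 5+8, 11+6, 7+2, 15+0) = 18
r[7] = max(2+18, 6+14, 5+12, …, 15+2, 15+0) = 20
r[8] = max(2+20, 6+18, 5+14, …, 15+2, 27+0) = 27
r[9] = max(2+27, 6+20, 5+18, …, 27+2, 20+0) = 29
r[10] = max(2+29, 6+27, 5+20, …, 20+2, 23+0) = 33
r[11] = max(2+33, 6+29, 5+27, …, 23+2, 31+0) = 35
Maximum revenue is €35.
Now minimize piece count subject to staying optimal: for each k, pieces[k] = 1 + min over i with p[i]+r[k−i]=r[k] of pieces[k−i].
pieces[8] = 1
pieces[9] = 2
pieces[10] = 2
pieces[11] = 3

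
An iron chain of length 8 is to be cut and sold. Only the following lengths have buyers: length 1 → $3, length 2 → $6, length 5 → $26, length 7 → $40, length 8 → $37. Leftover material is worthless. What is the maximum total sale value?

Consider every possible first cut. r[k] is the best of p[i]+r[k−i] over all sellable i≤k.
r[1] = 3
r[2] = 6  (first piece 1, then r[1]=3)
r[3] = 9  (first piece 1, then r[2]=6)
r[4] = 12  (first piece 1, then r[3]=9)
r[5] = 26
r[6] = 29  (first piece 1, then r[5]=26)
r[7] = 40
r[8] = 43  (first piece 1, then r[7]=40)
One optimal cutting: 7 + 1 → $43.

43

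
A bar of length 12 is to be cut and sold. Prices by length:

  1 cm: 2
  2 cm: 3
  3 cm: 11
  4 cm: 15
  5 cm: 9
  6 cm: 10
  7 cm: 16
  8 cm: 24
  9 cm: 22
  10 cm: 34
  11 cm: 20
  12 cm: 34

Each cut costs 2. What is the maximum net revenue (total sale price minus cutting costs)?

Let v[k] be the best obtainable value from length k. For each k, try every first piece i and keep the best of price[i] + v[k−i] minus the 2 cut fee when i<k.
v[1] = 2
v[2] = max(2+2-2, 3+0) = 3
v[3] = max(2+3-2, 3+2-2, 11+0) = 11
v[4] = max(2+11-2, 3+3-2, 11+2-2, 15+0) = 15
v[5] = max(2+15-2, 3+11-2, 11+3-2, 15+2-2, 9+0) = 15
v[6] = max(2+15-2, 3+15-2, 11+11-2, 15+3-2, 9+2-2, 10+0) = 20
v[7] = max(2+20-2, 3+15-2, 11+15-2, …, 10+2-2, 16+0) = 24
v[8] = max(2+24-2, 3+20-2, 11+15-2, …, 16+2-2, 24+0) = 28
v[9] = max(2+28-2, 3+24-2, 11+20-2, …, 24+2-2, 22+0) = 29
v[10] = max(2+29-2, 3+28-2, 11+24-2, …, 22+2-2, 34+0) = 34
v[11] = max(2+34-2, 3+29-2, 11+28-2, …, 34+2-2, 20+0) = 37
v[12] = max(2+37-2, 3+34-2, 11+29-2, …, 20+2-2, 34+0) = 41
One optimal plan: pieces 4 + 4 + 4 (2 cuts) → 45 − 4 = 41.

41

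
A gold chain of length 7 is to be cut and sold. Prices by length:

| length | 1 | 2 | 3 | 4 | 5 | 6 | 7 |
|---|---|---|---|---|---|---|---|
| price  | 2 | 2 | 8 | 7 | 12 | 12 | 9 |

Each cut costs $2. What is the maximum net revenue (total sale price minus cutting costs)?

Build v[k] bottom-up: v[k] = max over allowed piece i of (p[i] + v[k−i]) − 2 per cut.
v[1] = 2
v[2] = max(2+2-2, 2+0) = 2
v[3] = max(2+2-2, 2+2-2, 8+0) = 8
v[4] = max(2+8-2, 2+2-2, 8+2-2, 7+0) = 8
v[5] = max(2+8-2, 2+8-2, 8+2-2, 7+2-2, 12+0) = 12
v[6] = max(2+12-2, 2+8-2, 8+8-2, 7+2-2, 12+2-2, 12+0) = 14
v[7] = max(2+14-2, 2+12-2, 8+8-2, …, 12+2-2, 9+0) = 14
One optimal plan: pieces 3 + 3 + 1 (2 cuts) → $18 − $4 = $14.

14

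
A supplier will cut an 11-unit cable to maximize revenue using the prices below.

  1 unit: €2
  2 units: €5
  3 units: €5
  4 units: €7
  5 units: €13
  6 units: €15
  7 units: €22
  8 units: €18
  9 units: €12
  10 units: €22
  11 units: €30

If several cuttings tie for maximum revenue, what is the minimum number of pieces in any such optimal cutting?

Build r[k] bottom-up: r[k] = max over allowed piece i of (p[i] + r[k−i]).
r[1] = 2
r[2] = max(2+2, 5+0) = 5
r[3] = max(2+5, 5+2, 5+0) = 7
r[4] = max(2+7, 5+5, 5+2, 7+0) = 10
r[5] = max(2+10, 5+7, 5+5, 7+2, 13+0) = 13
r[6] = max(2+13, 5+10, 5+7, 7+5, 13+2, 15+0) = 15
r[7] = max(2+15, 5+13, 5+10, …, 15+2, 22+0) = 22
r[8] = max(2+22, 5+15, 5+13, …, 22+2, 18+0) = 24
r[9] = max(2+24, 5+22, 5+15, …, 18+2, 12+0) = 27
r[10] = max(2+27, 5+24, 5+22, …, 12+2, 22+0) = 29
r[11] = max(2+29, 5+27, 5+24, …, 22+2, 30+0) = 32
Maximum revenue is €32.
Now minimize piece count subject to staying optimal: for each k, pieces[k] = 1 + min over i with p[i]+r[k−i]=r[k] of pieces[k−i].
pieces[8] = 2
pieces[9] = 2
pieces[10] = 3
pieces[11] = 3

3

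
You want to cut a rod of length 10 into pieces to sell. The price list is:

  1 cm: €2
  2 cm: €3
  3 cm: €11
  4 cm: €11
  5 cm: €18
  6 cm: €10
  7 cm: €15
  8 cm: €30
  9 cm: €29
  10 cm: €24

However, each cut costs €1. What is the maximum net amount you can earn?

35

Consider every possible first cut. r[k] is the best of p[i]+r[k−i] over all sellable i≤k, charging 1 whenever i<k.
r[1] = 2
r[2] = 3  (first piece 1, then r[1]=2)
r[3] = 11
r[4] = 12  (first piece 1, then r[3]=11)
r[5] = 18
r[6] = 21  (first piece 3, then r[3]=11)
r[7] = 22  (first piece 1, then r[6]=21)
r[8] = 30
r[9] = 31  (first piece 1, then r[8]=30)
r[10] = 35  (first piece 5, then r[5]=18)
One optimal plan: pieces 5 + 5 (1 cut) → €36 − €1 = €35.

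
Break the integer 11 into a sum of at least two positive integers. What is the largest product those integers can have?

Define m[k] = max over 1≤i<k of i · max(k−i, m[k−i]); the inner max lets the remainder stay uncut if that's better.
m[2] = 1*max(1,0) = 1*1 = 1
m[3] = 1*max(2,1) = 1*2 = 2
m[4] = 2*max(2,1) = 2*2 = 4
m[5] = 2*max(3,2) = 2*3 = 6
m[6] = 3*max(3,2) = 3*3 = 9
m[7] = 2*max(5,6) = 2*6 = 12
m[8] = 2*max(6,9) = 2*9 = 18
m[9] = 3*max(6,9) = 3*9 = 27
m[10] = 2*max(8,18) = 2*18 = 36
m[11] = 2*max(9,27) = 2*27 = 54
One optimal split: 3 + 3 + 3 + 2; product 3*3*3*2 = 54.

54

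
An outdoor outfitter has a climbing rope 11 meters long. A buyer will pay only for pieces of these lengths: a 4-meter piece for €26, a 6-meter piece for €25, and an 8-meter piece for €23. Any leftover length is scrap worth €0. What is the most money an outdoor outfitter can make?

Consider every possible first cut. f[k] is the best of p[i]+f[k−i] over all sellable i≤k.
f[1] = 0
f[2] = 0
f[3] = 0
f[4] = 26
f[5] = 26
f[6] = 26
f[7] = 26
f[8] = 52  (first piece 4, then f[4]=26)
f[9] = 52
f[10] = 52
f[11] = 52
One optimal cutting: pieces 4 + 4 with 3 meters of scrap → €52.

52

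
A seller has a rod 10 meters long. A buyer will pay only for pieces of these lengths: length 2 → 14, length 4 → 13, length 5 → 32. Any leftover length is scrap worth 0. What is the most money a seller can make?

Build best[k] bottom-up: best[k] = max over allowed piece i of (p[i] + best[k−i]).
best[1] = 0
best[2] = 14
best[3] = 14
best[4] = 28  (first piece 2, then best[2]=14)
best[5] = 32
best[6] = 42  (first piece 2, then best[4]=28)
best[7] = 46  (first piece 2, then best[5]=32)
best[8] = 56  (first piece 2, then best[6]=42)
best[9] = 60  (first piece 2, then best[7]=46)
best[10] = 70  (first piece 2, then best[8]=56)
One optimal cutting: 2 + 2 + 2 + 2 + 2 → 70.

70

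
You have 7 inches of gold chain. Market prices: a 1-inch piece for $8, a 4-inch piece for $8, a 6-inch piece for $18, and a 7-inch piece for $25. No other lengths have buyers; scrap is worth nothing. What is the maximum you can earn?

56

Build r[k] bottom-up: r[k] = max over allowed piece i of (p[i] + r[k−i]).
r[1] = 8
r[2] = 16  (first piece 1, then r[1]=8)
r[3] = 24  (first piece 1, then r[2]=16)
r[4] = 32  (first piece 1, then r[3]=24)
r[5] = 40  (first piece 1, then r[4]=32)
r[6] = 48  (first piece 1, then r[5]=40)
r[7] = 56  (first piece 1, then r[6]=48)
One optimal cutting: 1 + 1 + 1 + 1 + 1 + 1 + 1 → $56.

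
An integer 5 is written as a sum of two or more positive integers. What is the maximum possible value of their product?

Let prod[k] be the best product for length k (with at least one cut). For each first piece i, the rest contributes max(k−i, prod[k−i]).
prod[2] = 1·max(1,0) = 1·1 = 1
prod[3] = max(1·2, 2·1) = 2
prod[4] = max(1·3, 2·2, 3·1) = 4
prod[5] = max(1·4, 2·3, 3·2, 4·1) = 6
One optimal split: 3 + 2; product 3·2 = 6.

6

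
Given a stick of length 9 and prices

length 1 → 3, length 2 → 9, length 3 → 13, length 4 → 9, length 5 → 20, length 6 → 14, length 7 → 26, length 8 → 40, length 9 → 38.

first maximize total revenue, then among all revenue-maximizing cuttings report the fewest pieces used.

2

Build r[k] bottom-up: r[k] = max over allowed piece i of (p[i] + r[k−i]).
r[1] = 3
r[2] = 9
r[3] = 13
r[4] = 18  (first piece 2, then r[2]=9)
r[5] = 22  (first piece 2, then r[3]=13)
r[6] = 27  (first piece 2, then r[4]=18)
r[7] = 31  (first piece 2, then r[5]=22)
r[8] = 40
r[9] = 43  (first piece 1, then r[8]=40)
Maximum revenue is 43.
Now minimize piece count subject to staying optimal: for each k, pieces[k] = 1 + min over i with p[i]+r[k−i]=r[k] of pieces[k−i].
pieces[6] = 3
pieces[7] = 3
pieces[8] = 1
pieces[9] = 2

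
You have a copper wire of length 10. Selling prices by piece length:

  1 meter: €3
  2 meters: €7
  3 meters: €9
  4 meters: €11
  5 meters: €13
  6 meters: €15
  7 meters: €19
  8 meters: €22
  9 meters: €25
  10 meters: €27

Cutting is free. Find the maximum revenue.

35

Consider every possible first cut. v[k] is the best of p[i]+v[k−i] over all sellable i≤k.
v[1] = 3
v[2] = max(3+3, 7+0) = 7
v[3] = max(3+7, 7+3, 9+0) = 10
v[4] = max(3+10, 7+7, 9+3, 11+0) = 14
v[5] = max(3+14, 7+10, 9+7, 11+3, 13+0) = 17
v[6] = max(3+17, 7+14, 9+10, 11+7, 13+3, 15+0) = 21
v[7] = max(3+21, 7+17, 9+14, …, 15+3, 19+0) = 24
v[8] = max(3+24, 7+21, 9+17, …, 19+3, 22+0) = 28
v[9] = max(3+28, 7+24, 9+21, …, 22+3, 25+0) = 31
v[10] = max(3+31, 7+28, 9+24, …, 25+3, 27+0) = 35
One optimal cutting: 2 + 2 + 2 + 2 + 2 → €7 + €7 + €7 + €7 + €7 = €35.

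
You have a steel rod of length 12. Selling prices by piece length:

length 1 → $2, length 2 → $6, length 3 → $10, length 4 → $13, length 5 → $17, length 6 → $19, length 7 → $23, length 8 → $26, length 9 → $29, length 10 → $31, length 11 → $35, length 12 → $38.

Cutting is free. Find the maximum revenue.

40

Build v[k] bottom-up: v[k] = max over allowed piece i of (p[i] + v[k−i]).
v[1] = 2
v[2] = max(2+2, 6+0) = 6
v[3] = max(2+6, 6+2, 10+0) = 10
v[4] = max(2+10, 6+6, 10+2, 13+0) = 13
v[5] = max(2+13, 6+10, 10+6, 13+2, 17+0) = 17
v[6] = max(2+17, 6+13, 10+10, 13+6, 17+2, 19+0) = 20
v[7] = max(2+20, 6+17, 10+13, …, 19+2, 23+0) = 23
v[8] = max(2+23, 6+20, 10+17, …, 23+2, 26+0) = 27
v[9] = max(2+27, 6+23, 10+20, …, 26+2, 29+0) = 30
v[10] = max(2+30, 6+27, 10+23, …, 29+2, 31+0) = 34
v[11] = max(2+34, 6+30, 10+27, …, 31+2, 35+0) = 37
v[12] = max(2+37, 6+34, 10+30, …, 35+2, 38+0) = 40
One optimal cutting: 5 + 5 + 2 → $17 + $17 + $6 = $40.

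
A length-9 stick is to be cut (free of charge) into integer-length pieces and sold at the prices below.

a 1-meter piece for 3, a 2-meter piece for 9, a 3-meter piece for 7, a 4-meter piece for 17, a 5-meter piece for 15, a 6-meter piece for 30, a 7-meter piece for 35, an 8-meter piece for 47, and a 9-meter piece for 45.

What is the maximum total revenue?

50

Consider every possible first cut. r[k] is the best of p[i]+r[k−i] over all sellable i≤k.
r[1] = 3
r[2] = 9
r[3] = 12  (first piece 1, then r[2]=9)
r[4] = 18  (first piece 2, then r[2]=9)
r[5] = 21  (first piece 1, then r[4]=18)
r[6] = 30
r[7] = 35
r[8] = 47
r[9] = 50  (first piece 1, then r[8]=47)
One optimal cutting: 8 + 1 → 47 + 3 = 50.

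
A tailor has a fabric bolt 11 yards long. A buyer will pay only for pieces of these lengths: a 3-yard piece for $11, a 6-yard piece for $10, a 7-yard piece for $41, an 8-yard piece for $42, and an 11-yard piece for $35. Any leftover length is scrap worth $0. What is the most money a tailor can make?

Consider every possible first cut. best[k] is the best of p[i]+best[k−i] over all sellable i≤k.
best[1] = 0
best[2] = 0
best[3] = 11
best[4] = 11
best[5] = 11
best[6] = max(11+11, 10+0) = 22
best[7] = max(11+11, 10+0, 41+0) = 41
best[8] = max(11+11, 10+0, 41+0, 42+0) = 42
best[9] = max(11+22, 10+11, 41+0, 42+0) = 42
best[10] = max(11+41, 10+11, 41+11, 42+0) = 52
best[11] = max(11+42, 10+11, 41+11, 42+11, 35+0) = 53
One optimal cutting: 8 + 3 → $53.

53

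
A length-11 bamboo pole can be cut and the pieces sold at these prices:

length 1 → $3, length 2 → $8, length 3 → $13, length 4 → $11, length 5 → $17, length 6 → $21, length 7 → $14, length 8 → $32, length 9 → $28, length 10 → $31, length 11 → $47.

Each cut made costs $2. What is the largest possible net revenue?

47

Let r[k] be the best obtainable value from length k. For each k, try every first piece i and keep the best of price[i] + r[k−i] minus the 2 cut fee when i<k.
r[1] = 3
r[2] = 8
r[3] = 13
r[4] = 14  (first piece 1, then r[3]=13)
r[5] = 19  (first piece 2, then r[3]=13)
r[6] = 24  (first piece 3, then r[3]=13)
r[7] = 25  (first piece 1, then r[6]=24)
r[8] = 32
r[9] = 35  (first piece 3, then r[6]=24)
r[10] = 38  (first piece 2, then r[8]=32)
r[11] = 47
Best is to make no cuts and sell whole for $47.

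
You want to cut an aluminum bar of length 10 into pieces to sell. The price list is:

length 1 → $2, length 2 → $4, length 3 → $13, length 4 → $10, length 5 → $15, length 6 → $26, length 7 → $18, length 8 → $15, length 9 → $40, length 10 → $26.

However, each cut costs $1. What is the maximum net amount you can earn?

41

Consider every possible first cut. v[k] is the best of p[i]+v[k−i] over all sellable i≤k, charging 1 whenever i<k.
v[1] = 2
v[2] = 4
v[3] = 13
v[4] = 14  (first piece 1, then v[3]=13)
v[5] = 16  (first piece 2, then v[3]=13)
v[6] = 26
v[7] = 27  (first piece 1, then v[6]=26)
v[8] = 29  (first piece 2, then v[6]=26)
v[9] = 40
v[10] = 41  (first piece 1, then v[9]=40)
One optimal plan: pieces 9 + 1 (1 cut) → $42 − $1 = $41.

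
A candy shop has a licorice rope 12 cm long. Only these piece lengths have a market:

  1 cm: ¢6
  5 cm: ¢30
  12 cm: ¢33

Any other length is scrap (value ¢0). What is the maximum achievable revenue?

72

Consider every possible first cut. best[k] is the best of p[i]+best[k−i] over all sellable i≤k.
best[1] = 6
best[2] = 12  (first piece 1, then best[1]=6)
best[3] = 18  (first piece 1, then best[2]=12)
best[4] = 24  (first piece 1, then best[3]=18)
best[5] = 30  (first piece 1, then best[4]=24)
best[6] = 36  (first piece 1, then best[5]=30)
best[7] = 42  (first piece 1, then best[6]=36)
best[8] = 48  (first piece 1, then best[7]=42)
best[9] = 54  (first piece 1, then best[8]=48)
best[10] = 60  (first piece 1, then best[9]=54)
best[11] = 66  (first piece 1, then best[10]=60)
best[12] = 72  (first piece 1, then best[11]=66)
One optimal cutting: 1 + 1 + 1 + 1 + 1 + 1 + 1 + 1 + 1 + 1 + 1 + 1 → ¢72.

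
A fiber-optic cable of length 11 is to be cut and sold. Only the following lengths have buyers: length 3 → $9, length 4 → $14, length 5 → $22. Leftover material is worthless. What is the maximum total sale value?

Let r[k] be the best obtainable value from length k. For each k, try every first piece i and keep the best of price[i] + r[k−i].
r[1] = 0
r[2] = 0
r[3] = 9
r[4] = max(9+0, 14+0) = 14
r[5] = max(9+0, 14+0, 22+0) = 22
r[6] = max(9+9, 14+0, 22+0) = 22
r[7] = max(9+14, 14+9, 22+0) = 23
r[8] = max(9+22, 14+14, 22+9) = 31
r[9] = max(9+22, 14+22, 22+14) = 36
r[10] = max(9+23, 14+22, 22+22) = 44
r[11] = max(9+31, 14+23, 22+22) = 44
One optimal cutting: pieces 5 + 5 with 1 meter of scrap → $44.

44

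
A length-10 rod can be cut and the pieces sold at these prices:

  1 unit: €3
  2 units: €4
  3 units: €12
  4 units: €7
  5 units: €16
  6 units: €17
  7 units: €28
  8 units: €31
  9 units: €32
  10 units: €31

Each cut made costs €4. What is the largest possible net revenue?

Build r[k] bottom-up: r[k] = max over allowed piece i of (p[i] + r[k−i]) − 4 per cut.
r[1] = 3
r[2] = max(3+3-4, 4+0) = 4
r[3] = max(3+4-4, 4+3-4, 12+0) = 12
r[4] = max(3+12-4, 4+4-4, 12+3-4, 7+0) = 11
r[5] = max(3+11-4, 4+12-4, 12+4-4, 7+3-4, 16+0) = 16
r[6] = max(3+16-4, 4+11-4, 12+12-4, 7+4-4, 16+3-4, 17+0) = 20
r[7] = max(3+20-4, 4+16-4, 12+11-4, …, 17+3-4, 28+0) = 28
r[8] = max(3+28-4, 4+20-4, 12+16-4, …, 28+3-4, 31+0) = 31
r[9] = max(3+31-4, 4+28-4, 12+20-4, …, 31+3-4, 32+0) = 32
r[10] = max(3+32-4, 4+31-4, 12+28-4, …, 32+3-4, 31+0) = 36
One optimal plan: pieces 7 + 3 (1 cut) → €40 − €4 = €36.

36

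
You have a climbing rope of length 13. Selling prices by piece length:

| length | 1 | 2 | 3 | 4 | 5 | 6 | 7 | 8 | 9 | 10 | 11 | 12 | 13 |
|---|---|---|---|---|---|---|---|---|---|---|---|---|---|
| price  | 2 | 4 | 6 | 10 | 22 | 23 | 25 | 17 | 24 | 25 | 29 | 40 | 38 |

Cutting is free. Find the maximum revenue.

50

Build best[k] bottom-up: best[k] = max over allowed piece i of (p[i] + best[k−i]).
best[1] = 2
best[2] = max(2+2, 4+0) = 4
best[3] = max(2+4, 4+2, 6+0) = 6
best[4] = max(2+6, 4+4, 6+2, 10+0) = 10
best[5] = max(2+10, 4+6, 6+4, 10+2, 22+0) = 22
best[6] = max(2+22, 4+10, 6+6, 10+4, 22+2, 23+0) = 24
best[7] = max(2+24, 4+22, 6+10, …, 23+2, 25+0) = 26
best[8] = max(2+26, 4+24, 6+22, …, 25+2, 17+0) = 28
best[9] = max(2+28, 4+26, 6+24, …, 17+2, 24+0) = 32
best[10] = max(2+32, 4+28, 6+26, …, 24+2, 25+0) = 44
best[11] = max(2+44, 4+32, 6+28, …, 25+2, 29+0) = 46
best[12] = max(2+46, 4+44, 6+32, …, 29+2, 40+0) = 48
best[13] = max(2+48, 4+46, 6+44, …, 40+2, 38+0) = 50
One optimal cutting: 5 + 5 + 1 + 1 + 1 → €22 + €22 + €2 + €2 + €2 = €50.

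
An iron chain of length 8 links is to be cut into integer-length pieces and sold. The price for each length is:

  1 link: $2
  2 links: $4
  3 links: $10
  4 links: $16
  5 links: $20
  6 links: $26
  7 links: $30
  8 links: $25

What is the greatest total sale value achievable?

32

Build best[k] bottom-up: best[k] = max over allowed piece i of (p[i] + best[k−i]).
best[1] = 2
best[2] = 4  (first piece 1, then best[1]=2)
best[3] = 10
best[4] = 16
best[5] = 20
best[6] = 26
best[7] = 30
best[8] = 32  (first piece 1, then best[7]=30)
One optimal cutting: 7 + 1 → $30 + $2 = $32.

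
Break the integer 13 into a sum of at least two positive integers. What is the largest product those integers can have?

108

Define m[k] = max over 1≤i<k of i · max(k−i, m[k−i]); the inner max lets the remainder stay uncut if that's better.
Small cases: m[2]=1, m[3]=2, m[4]=4, m[5]=6.
m[6] = max(1*6, 2*4, 3*3, 4*2, 5*1) = 9
m[7] = max(1*9, 2*6, 3*4, 4*3, 5*2, 6*1) = 12
m[8] = max(1*12, 2*9, 3*6, …, 6*2, 7*1) = 18
m[9] = max(1*18, 2*12, 3*9, …, 7*2, 8*1) = 27
m[10] = max(1*27, 2*18, 3*12, …, 8*2, 9*1) = 36
m[11] = max(1*36, 2*27, 3*18, …, 9*2, 10*1) = 54
m[12] = max(1*54, 2*36, 3*27, …, 10*2, 11*1) = 81
m[13] = max(1*81, 2*54, 3*36, …, 11*2, 12*1) = 108
One optimal split: 3 + 3 + 3 + 2 + 2; product 3*3*3*2*2 = 108.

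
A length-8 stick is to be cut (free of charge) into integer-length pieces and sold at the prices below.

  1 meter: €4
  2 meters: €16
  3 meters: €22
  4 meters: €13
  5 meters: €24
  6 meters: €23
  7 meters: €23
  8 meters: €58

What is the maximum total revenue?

Let r[k] be the best obtainable value from length k. For each k, try every first piece i and keep the best of price[i] + r[k−i].
r[1] = 4
r[2] = 16
r[3] = 22
r[4] = 32  (first piece 2, then r[2]=16)
r[5] = 38  (first piece 2, then r[3]=22)
r[6] = 48  (first piece 2, then r[4]=32)
r[7] = 54  (first piece 2, then r[5]=38)
r[8] = 64  (first piece 2, then r[6]=48)
One optimal cutting: 2 + 2 + 2 + 2 → €16 + €16 + €16 + €16 = €64.

64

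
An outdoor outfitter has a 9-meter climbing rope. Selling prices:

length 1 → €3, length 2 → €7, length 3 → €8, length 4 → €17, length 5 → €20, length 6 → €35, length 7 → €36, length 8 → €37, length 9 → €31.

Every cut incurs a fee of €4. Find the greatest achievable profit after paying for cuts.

39

Consider every possible first cut. net[k] is the best of p[i]+net[k−i] over all sellable i≤k, charging 4 whenever i<k.
net[1] = 3
net[2] = max(3+3-4, 7+0) = 7
net[3] = max(3+7-4, 7+3-4, 8+0) = 8
net[4] = max(3+8-4, 7+7-4, 8+3-4, 17+0) = 17
net[5] = max(3+17-4, 7+8-4, 8+7-4, 17+3-4, 20+0) = 20
net[6] = max(3+20-4, 7+17-4, 8+8-4, 17+7-4, 20+3-4, 35+0) = 35
net[7] = max(3+35-4, 7+20-4, 8+17-4, …, 35+3-4, 36+0) = 36
net[8] = max(3+36-4, 7+35-4, 8+20-4, …, 36+3-4, 37+0) = 38
net[9] = max(3+38-4, 7+36-4, 8+35-4, …, 37+3-4, 31+0) = 39
One optimal plan: pieces 7 + 2 (1 cut) → €43 − €4 = €39.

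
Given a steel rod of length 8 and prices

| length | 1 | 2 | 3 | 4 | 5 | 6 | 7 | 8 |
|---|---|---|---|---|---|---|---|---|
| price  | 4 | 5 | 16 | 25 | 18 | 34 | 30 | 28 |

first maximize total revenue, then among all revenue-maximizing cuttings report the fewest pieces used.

Consider every possible first cut. r[k] is the best of p[i]+r[k−i] over all sellable i≤k.
r[1] = 4
r[2] = max(4+4, 5+0) = 8
r[3] = max(4+8, 5+4, 16+0) = 16
r[4] = max(4+16, 5+8, 16+4, 25+0) = 25
r[5] = max(4+25, 5+16, 16+8, 25+4, 18+0) = 29
r[6] = max(4+29, 5+25, 16+16, 25+8, 18+4, 34+0) = 34
r[7] = max(4+34, 5+29, 16+25, …, 34+4, 30+0) = 41
r[8] = max(4+41, 5+34, 16+29, …, 30+4, 28+0) = 50
Maximum revenue is $50.
Now minimize piece count subject to staying optimal: for each k, pieces[k] = 1 + min over i with p[i]+r[k−i]=r[k] of pieces[k−i].
pieces[5] = 2
pieces[6] = 1
pieces[7] = 2
pieces[8] = 2

2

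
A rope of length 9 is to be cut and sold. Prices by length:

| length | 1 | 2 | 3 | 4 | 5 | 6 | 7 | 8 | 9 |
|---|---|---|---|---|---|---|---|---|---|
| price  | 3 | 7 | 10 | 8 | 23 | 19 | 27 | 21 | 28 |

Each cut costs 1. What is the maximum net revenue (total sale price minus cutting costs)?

35

Let net[k] be the best obtainable value from length k. For each k, try every first piece i and keep the best of price[i] + net[k−i] minus the 1 cut fee when i<k.
net[1] = 3
net[2] = max(3+3-1, 7+0) = 7
net[3] = max(3+7-1, 7+3-1, 10+0) = 10
net[4] = max(3+10-1, 7+7-1, 10+3-1, 8+0) = 13
net[5] = max(3+13-1, 7+10-1, 10+7-1, 8+3-1, 23+0) = 23
net[6] = max(3+23-1, 7+13-1, 10+10-1, 8+7-1, 23+3-1, 19+0) = 25
net[7] = max(3+25-1, 7+23-1, 10+13-1, …, 19+3-1, 27+0) = 29
net[8] = max(3+29-1, 7+25-1, 10+23-1, …, 27+3-1, 21+0) = 32
net[9] = max(3+32-1, 7+29-1, 10+25-1, …, 21+3-1, 28+0) = 35
One optimal plan: pieces 5 + 2 + 2 (2 cuts) → 37 − 2 = 35.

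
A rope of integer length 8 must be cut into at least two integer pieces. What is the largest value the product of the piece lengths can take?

18

Let g[k] be the best product for length k (with at least one cut). For each first piece i, the rest contributes max(k−i, g[k−i]).
g[2] = 1×max(1,0) = 1×1 = 1
g[3] = 1×max(2,1) = 1×2 = 2
g[4] = 2×max(2,1) = 2×2 = 4
g[5] = 2×max(3,2) = 2×3 = 6
g[6] = 3×max(3,2) = 3×3 = 9
g[7] = 2×max(5,6) = 2×6 = 12
g[8] = 2×max(6,9) = 2×9 = 18
One optimal split: 3 + 3 + 2; product 3×3×2 = 18.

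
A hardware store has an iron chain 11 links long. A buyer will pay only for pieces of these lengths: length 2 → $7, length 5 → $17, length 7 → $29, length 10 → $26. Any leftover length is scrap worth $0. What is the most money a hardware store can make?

43

Consider every possible first cut. f[k] is the best of p[i]+f[k−i] over all sellable i≤k.
f[1] = 0
f[2] = 7
f[3] = 7
f[4] = 14  (first piece 2, then f[2]=7)
f[5] = max(7+7, 17+0) = 17
f[6] = max(7+14, 17+0) = 21
f[7] = max(7+17, 17+7, 29+0) = 29
f[8] = max(7+21, 17+7, 29+0) = 29
f[9] = max(7+29, 17+14, 29+7) = 36
f[10] = max(7+29, 17+17, 29+7, 26+0) = 36
f[11] = max(7+36, 17+21, 29+14, 26+0) = 43
One optimal cutting: 7 + 2 + 2 → $43.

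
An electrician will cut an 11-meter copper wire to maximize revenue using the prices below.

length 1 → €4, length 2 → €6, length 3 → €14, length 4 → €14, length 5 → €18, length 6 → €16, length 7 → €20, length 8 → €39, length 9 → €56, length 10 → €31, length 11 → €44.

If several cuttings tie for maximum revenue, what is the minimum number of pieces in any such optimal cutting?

Build r[k] bottom-up: r[k] = max over allowed piece i of (p[i] + r[k−i]).
r[1] = 4
r[2] = 8  (first piece 1, then r[1]=4)
r[3] = 14
r[4] = 18  (first piece 1, then r[3]=14)
r[5] = 22  (first piece 1, then r[4]=18)
r[6] = 28  (first piece 3, then r[3]=14)
r[7] = 32  (first piece 1, then r[6]=28)
r[8] = 39
r[9] = 56
r[10] = 60  (first piece 1, then r[9]=56)
r[11] = 64  (first piece 1, then r[10]=60)
Maximum revenue is €64.
Now minimize piece count subject to staying optimal: for each k, pieces[k] = 1 + min over i with p[i]+r[k−i]=r[k] of pieces[k−i].
pieces[8] = 1
pieces[9] = 1
pieces[10] = 2
pieces[11] = 3

3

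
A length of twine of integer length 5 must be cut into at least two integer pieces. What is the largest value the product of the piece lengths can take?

6

Define prod[k] = max over 1≤i<k of i · max(k−i, prod[k−i]); the inner max lets the remainder stay uncut if that's better.
prod[2] = 1×max(1,0) = 1×1 = 1
prod[3] = max(1×2, 2×1) = 2
prod[4] = max(1×3, 2×2, 3×1) = 4
prod[5] = max(1×4, 2×3, 3×2, 4×1) = 6
One optimal split: 3 + 2; product 3×2 = 6.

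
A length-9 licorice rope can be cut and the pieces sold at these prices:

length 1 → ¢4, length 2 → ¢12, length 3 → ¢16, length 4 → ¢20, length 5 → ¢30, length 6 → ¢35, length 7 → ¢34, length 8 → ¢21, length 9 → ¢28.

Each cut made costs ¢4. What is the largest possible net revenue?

47

Build r[k] bottom-up: r[k] = max over allowed piece i of (p[i] + r[k−i]) − 4 per cut.
r[1] = 4
r[2] = max(4+4-4, 12+0) = 12
r[3] = max(4+12-4, 12+4-4, 16+0) = 16
r[4] = max(4+16-4, 12+12-4, 16+4-4, 20+0) = 20
r[5] = max(4+20-4, 12+16-4, 16+12-4, 20+4-4, 30+0) = 30
r[6] = max(4+30-4, 12+20-4, 16+16-4, 20+12-4, 30+4-4, 35+0) = 35
r[7] = max(4+35-4, 12+30-4, 16+20-4, …, 35+4-4, 34+0) = 38
r[8] = max(4+38-4, 12+35-4, 16+30-4, …, 34+4-4, 21+0) = 43
r[9] = max(4+43-4, 12+38-4, 16+35-4, …, 21+4-4, 28+0) = 47
One optimal plan: pieces 6 + 3 (1 cut) → ¢51 − ¢4 = ¢47.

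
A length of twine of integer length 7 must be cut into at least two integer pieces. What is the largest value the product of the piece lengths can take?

12

Define P[k] = max over 1≤i<k of i · max(k−i, P[k−i]); the inner max lets the remainder stay uncut if that's better.
P[2] = 1×max(1,0) = 1×1 = 1
P[3] = 1×max(2,1) = 1×2 = 2
P[4] = 2×max(2,1) = 2×2 = 4
P[5] = 2×max(3,2) = 2×3 = 6
P[6] = 3×max(3,2) = 3×3 = 9
P[7] = 2×max(5,6) = 2×6 = 12
One optimal split: 3 + 2 + 2; product 3×2×2 = 12.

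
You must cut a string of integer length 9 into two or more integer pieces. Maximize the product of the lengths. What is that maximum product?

27

Let g[k] be the best product for length k (with at least one cut). For each first piece i, the rest contributes max(k−i, g[k−i]).
g[2] = 1·max(1,0) = 1·1 = 1
g[3] = 1·max(2,1) = 1·2 = 2
g[4] = 2·max(2,1) = 2·2 = 4
g[5] = 2·max(3,2) = 2·3 = 6
g[6] = 3·max(3,2) = 3·3 = 9
g[7] = 2·max(5,6) = 2·6 = 12
g[8] = 2·max(6,9) = 2·9 = 18
g[9] = 3·max(6,9) = 3·9 = 27
One optimal split: 3 + 3 + 3; product 3·3·3 = 27.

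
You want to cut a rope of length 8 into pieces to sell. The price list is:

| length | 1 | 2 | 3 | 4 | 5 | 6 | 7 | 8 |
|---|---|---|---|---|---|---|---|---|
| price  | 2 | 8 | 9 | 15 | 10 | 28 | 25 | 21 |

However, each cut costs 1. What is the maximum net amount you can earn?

35

Consider every possible first cut. net[k] is the best of p[i]+net[k−i] over all sellable i≤k, charging 1 whenever i<k.
net[1] = 2
net[2] = max(2+2-1, 8+0) = 8
net[3] = max(2+8-1, 8+2-1, 9+0) = 9
net[4] = max(2+9-1, 8+8-1, 9+2-1, 15+0) = 15
net[5] = max(2+15-1, 8+9-1, 9+8-1, 15+2-1, 10+0) = 16
net[6] = max(2+16-1, 8+15-1, 9+9-1, 15+8-1, 10+2-1, 28+0) = 28
net[7] = max(2+28-1, 8+16-1, 9+15-1, …, 28+2-1, 25+0) = 29
net[8] = max(2+29-1, 8+28-1, 9+16-1, …, 25+2-1, 21+0) = 35
One optimal plan: pieces 6 + 2 (1 cut) → 36 − 1 = 35.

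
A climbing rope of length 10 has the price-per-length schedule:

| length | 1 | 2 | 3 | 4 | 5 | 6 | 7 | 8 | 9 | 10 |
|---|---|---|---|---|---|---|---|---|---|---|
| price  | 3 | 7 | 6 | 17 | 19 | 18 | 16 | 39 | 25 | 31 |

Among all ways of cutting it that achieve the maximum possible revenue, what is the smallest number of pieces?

2

Consider every possible first cut. r[k] is the best of p[i]+r[k−i] over all sellable i≤k.
r[1] = 3
r[2] = max(3+3, 7+0) = 7
r[3] = max(3+7, 7+3, 6+0) = 10
r[4] = max(3+10, 7+7, 6+3, 17+0) = 17
r[5] = max(3+17, 7+10, 6+7, 17+3, 19+0) = 20
r[6] = max(3+20, 7+17, 6+10, 17+7, 19+3, 18+0) = 24
r[7] = max(3+24, 7+20, 6+17, …, 18+3, 16+0) = 27
r[8] = max(3+27, 7+24, 6+20, …, 16+3, 39+0) = 39
r[9] = max(3+39, 7+27, 6+24, …, 39+3, 25+0) = 42
r[10] = max(3+42, 7+39, 6+27, …, 25+3, 31+0) = 46
Maximum revenue is €46.
Now minimize piece count subject to staying optimal: for each k, pieces[k] = 1 + min over i with p[i]+r[k−i]=r[k] of pieces[k−i].
pieces[7] = 3
pieces[8] = 1
pieces[9] = 2
pieces[10] = 2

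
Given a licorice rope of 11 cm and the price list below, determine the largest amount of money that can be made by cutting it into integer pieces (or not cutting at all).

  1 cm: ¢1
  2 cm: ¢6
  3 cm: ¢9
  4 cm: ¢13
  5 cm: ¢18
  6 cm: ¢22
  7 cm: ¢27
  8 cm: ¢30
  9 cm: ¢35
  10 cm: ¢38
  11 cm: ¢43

43

Let v[k] be the best obtainable value from length k. For each k, try every first piece i and keep the best of price[i] + v[k−i].
v[1] = 1
v[2] = 6
v[3] = 9
v[4] = 13
v[5] = 18
v[6] = 22
v[7] = 27
v[8] = 30
v[9] = 35
v[10] = 38
v[11] = 43
Best is to sell the whole 11-cm piece uncut for ¢43.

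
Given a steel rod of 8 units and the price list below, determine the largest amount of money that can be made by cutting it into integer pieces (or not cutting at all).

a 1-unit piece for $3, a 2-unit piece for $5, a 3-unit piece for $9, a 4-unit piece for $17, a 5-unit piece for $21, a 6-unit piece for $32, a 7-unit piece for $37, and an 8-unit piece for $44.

Consider every possible first cut. best[k] is the best of p[i]+best[k−i] over all sellable i≤k.
best[1] = 3
best[2] = max(3+3, 5+0) = 6
best[3] = max(3+6, 5+3, 9+0) = 9
best[4] = max(3+9, 5+6, 9+3, 17+0) = 17
best[5] = max(3+17, 5+9, 9+6, 17+3, 21+0) = 21
best[6] = max(3+21, 5+17, 9+9, 17+6, 21+3, 32+0) = 32
best[7] = max(3+32, 5+21, 9+17, …, 32+3, 37+0) = 37
best[8] = max(3+37, 5+32, 9+21, …, 37+3, 44+0) = 44
Best is to sell the whole 8-unit piece uncut for $44.

44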